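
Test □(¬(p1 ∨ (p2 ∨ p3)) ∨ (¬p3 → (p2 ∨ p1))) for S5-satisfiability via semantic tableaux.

Yes, satisfiable

1. □(¬(p1 ∨ (p2 ∨ p3)) ∨ (¬p3 → (p2 ∨ p1))), w0
2. ¬(p1 ∨ (p2 ∨ p3)) ∨ (¬p3 → (p2 ∨ p1)), w0   [□-rule on 1 via w0Rw0]
3. ¬p3 → (p2 ∨ p1), w0   [∨-rule on 2 (branches; this branch)]
4. p2 ∨ p1, w0   [→-rule on 3 (branches; this branch)]
5. p1, w0   [∨-rule on 4 (branches; this branch)]
Accessibility: w0Rw0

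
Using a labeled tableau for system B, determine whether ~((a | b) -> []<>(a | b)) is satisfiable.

Unsatisfiable (every branch closes)

1. ~((a | b) -> []<>(a | b)), 0
2. a | b, 0
3. ~[]<>(a | b), 0
4. b, 0
5. ~<>(a | b), 1
6. ~(a | b), 0
7. ~a, 0
8. ~b, 0
Accessibility: 0R0, 0R1, 1R0, 1R1
Branch closes: b and ~b both at 0.
Every branch closes; the branch above is one of them.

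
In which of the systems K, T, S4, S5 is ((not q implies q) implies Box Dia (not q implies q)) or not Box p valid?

S4-tableau for the negation not (((not q implies q) implies Box Dia (not q implies q)) or not Box p):
1. not (((not q implies q) implies Box Dia (not q implies q)) or not Box p), w0
2. not ((not q implies q) implies Box Dia (not q implies q)), w0
3. Box p, w0
4. not q implies q, w0
5. not Box Dia (not q implies q), w0
6. p, w0
7. q, w0
8. not Dia (not q implies q), w1
9. p, w1
10. not (not q implies q), w1
11. not q, w1
Accessibility: w0Rw0, w0Rw1, w1Rw1
Complete open branch: countermodel on an S4-frame, so not valid in S4, nor in K, T (the same frame is also a K-frame and a T-frame).
S5-tableau for the negation not (((not q implies q) implies Box Dia (not q implies q)) or not Box p):
1. not (((not q implies q) implies Box Dia (not q implies q)) or not Box p), w0
2. not ((not q implies q) implies Box Dia (not q implies q)), w0
3. Box p, w0
4. not q implies q, w0
5. not Box Dia (not q implies q), w0
6. p, w0
7. q, w0
8. not Dia (not q implies q), w1
9. p, w1
10. not (not q implies q), w0
11. not q, w0
Accessibility: w0Rw0, w0Rw1, w1Rw0, w1Rw1
Branch closes: q and not q both at w0.
Every branch closes (one shown): valid in S5.

S5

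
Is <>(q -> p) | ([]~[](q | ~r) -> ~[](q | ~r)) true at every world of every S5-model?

Tableau for the negation ~(<>(q -> p) | ([]~[](q | ~r) -> ~[](q | ~r))):
1. ~(<>(q -> p) | ([]~[](q | ~r) -> ~[](q | ~r))), u
2. ~<>(q -> p), u
3. ~([]~[](q | ~r) -> ~[](q | ~r)), u
4. []~[](q | ~r), u
5. [](q | ~r), u
6. ~(q -> p), u
7. q, u
8. ~p, u
9. ~[](q | ~r), u
10. q | ~r, u
11. ~r, u
12. ~(q | ~r), v
13. ~q, v
14. r, v
15. ~(q -> p), v
16. q, v
17. ~p, v
Accessibility: uRu, uRv, vRu, vRv
Branch closes: q and ~q both at v.
Every branch of the negation's tableau closes; the branch above is one of them.

Valid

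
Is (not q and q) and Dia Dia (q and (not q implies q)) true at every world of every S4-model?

Invalid (countermodel exists)

Tableau for the negation not ((not q and q) and Dia Dia (q and (not q implies q))):
1. not ((not q and q) and Dia Dia (q and (not q implies q))), w0
2. not Dia Dia (q and (not q implies q)), w0
3. not Dia (q and (not q implies q)), w0
4. not (q and (not q implies q)), w0
5. not (not q implies q), w0
6. not q, w0
Accessibility: w0Rw0
The negation has an open branch (countermodel exists).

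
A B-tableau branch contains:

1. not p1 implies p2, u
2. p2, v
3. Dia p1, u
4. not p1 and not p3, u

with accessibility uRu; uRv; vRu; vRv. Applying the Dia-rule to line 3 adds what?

a fresh world w with uRw, and p1 at w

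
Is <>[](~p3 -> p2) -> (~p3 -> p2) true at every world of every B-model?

Valid in B

Tableau for the negation ~(<>[](~p3 -> p2) -> (~p3 -> p2)):
1. ~(<>[](~p3 -> p2) -> (~p3 -> p2)), 0
2. <>[](~p3 -> p2), 0
3. ~(~p3 -> p2), 0
4. ~p3, 0
5. ~p2, 0
6. [](~p3 -> p2), 1
7. ~p3 -> p2, 0
8. ~p3 -> p2, 1
9. p2, 0
Accessibility: 0R0, 0R1, 1R0, 1R1
Branch closes: p2 and ~p2 both at 0.
All branches of the negation close; one closing branch shown above.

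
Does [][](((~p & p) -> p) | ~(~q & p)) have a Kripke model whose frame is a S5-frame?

Satisfiable

1. [][](((~p & p) -> p) | ~(~q & p)), u
2. [](((~p & p) -> p) | ~(~q & p)), u
3. ((~p & p) -> p) | ~(~q & p), u
4. ~(~q & p), u
5. ~p, u
Accessibility: uRu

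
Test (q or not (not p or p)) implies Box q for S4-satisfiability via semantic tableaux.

Satisfiable

1. (q or not (not p or p)) implies Box q, 0
2. Box q, 0   [implies-rule on 1 (branches; this branch)]
3. q, 0   [Box-rule on 2 via 0R0]
Accessibility: 0R0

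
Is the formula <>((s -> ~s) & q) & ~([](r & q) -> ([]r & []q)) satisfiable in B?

Unsatisfiable

1. <>((s -> ~s) & q) & ~([](r & q) -> ([]r & []q)), 0
2. <>((s -> ~s) & q), 0
3. ~([](r & q) -> ([]r & []q)), 0
4. [](r & q), 0
5. ~([]r & []q), 0
6. r & q, 0
7. r, 0
8. q, 0
9. ~[]q, 0
10. (s -> ~s) & q, 1
11. s -> ~s, 1
12. q, 1
13. r & q, 1
14. r, 1
15. ~s, 1
16. ~q, 2
17. r & q, 2
18. r, 2
19. q, 2
Accessibility: 0R0, 0R1, 0R2, 1R0, 1R1, 2R0, 2R2
Branch closes: q and ~q both at 2.
All branches of the tableau close; one closing branch shown above.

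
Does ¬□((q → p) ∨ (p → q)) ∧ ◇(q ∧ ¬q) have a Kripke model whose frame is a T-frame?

1. ¬□((q → p) ∨ (p → q)) ∧ ◇(q ∧ ¬q), u
2. ¬□((q → p) ∨ (p → q)), u
3. ◇(q ∧ ¬q), u
4. ¬((q → p) ∨ (p → q)), v
5. ¬(q → p), v
6. ¬(p → q), v
7. q, v
8. ¬p, v
9. p, v
10. ¬q, v
Accessibility: uRu, uRv, vRv
Branch closes: p and ¬p both at v.
(One branch shown.) All branches close.

No, unsatisfiable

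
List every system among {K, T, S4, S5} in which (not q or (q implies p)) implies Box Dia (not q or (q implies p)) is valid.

S5-tableau for the negation not ((not q or (q implies p)) implies Box Dia (not q or (q implies p))):
1. not ((not q or (q implies p)) implies Box Dia (not q or (q implies p))), u
2. not q or (q implies p), u   [neg-implies-rule on 1]
3. not Box Dia (not q or (q implies p)), u   [neg-implies-rule on 1]
4. q implies p, u   [or-rule on 2 (branches; this branch)]
5. p, u   [implies-rule on 4 (branches; this branch)]
6. not Dia (not q or (q implies p)), v   [neg-Box-rule on 3: fresh world v, uRv]
7. not (not q or (q implies p)), u   [neg-Dia-rule on 6 via vRu]
8. q, u   [neg-or-rule on 7]
9. not (q implies p), u   [neg-or-rule on 7]
10. not p, u   [neg-implies-rule on 9]
Accessibility: uRu, uRv, vRu, vRv
Branch closes: p and not p both at u.
Every branch closes (one shown): valid in S5.
S4-tableau for the negation not ((not q or (q implies p)) implies Box Dia (not q or (q implies p))):
1. not ((not q or (q implies p)) implies Box Dia (not q or (q implies p))), u
2. not q or (q implies p), u   [neg-implies-rule on 1]
3. not Box Dia (not q or (q implies p)), u   [neg-implies-rule on 1]
4. q implies p, u   [or-rule on 2 (branches; this branch)]
5. p, u   [implies-rule on 4 (branches; this branch)]
6. not Dia (not q or (q implies p)), v   [neg-Box-rule on 3: fresh world v, uRv]
7. not (not q or (q implies p)), v   [neg-Dia-rule on 6 via vRv]
8. q, v   [neg-or-rule on 7]
9. not (q implies p), v   [neg-or-rule on 7]
10. not p, v   [neg-implies-rule on 9]
Accessibility: uRu, uRv, vRv
Complete open branch: countermodel on an S4-frame, so not valid in S4, nor in K, T (the same frame is also a K-frame and a T-frame).

S5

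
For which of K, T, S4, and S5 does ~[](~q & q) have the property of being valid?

T-tableau for the negation [](~q & q):
1. [](~q & q), u
2. ~q & q, u
3. ~q, u
4. q, u
Accessibility: uRu
Branch closes: q and ~q both at u.
Every branch closes (one shown): valid in T, hence also in S4, S5 (every theorem of T is a theorem of S4 and S5).
K-tableau for the negation [](~q & q):
1. [](~q & q), u
Complete open branch: countermodel on a K-frame, so not valid in K.

T, S4, S5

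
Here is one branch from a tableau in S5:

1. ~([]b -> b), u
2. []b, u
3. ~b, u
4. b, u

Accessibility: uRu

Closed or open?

Both b and ~b appear at u.

Yes, closed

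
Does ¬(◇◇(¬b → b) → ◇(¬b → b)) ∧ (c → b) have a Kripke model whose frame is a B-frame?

Yes, satisfiable

1. ¬(◇◇(¬b → b) → ◇(¬b → b)) ∧ (c → b), w0
2. ¬(◇◇(¬b → b) → ◇(¬b → b)), w0
3. c → b, w0
4. ◇◇(¬b → b), w0
5. ¬◇(¬b → b), w0
6. ¬(¬b → b), w0
7. ¬b, w0
8. ¬c, w0
9. ◇(¬b → b), w1
10. ¬(¬b → b), w1
11. ¬b, w1
12. ¬b → b, w2
13. b, w2
Accessibility: w0Rw0, w0Rw1, w1Rw0, w1Rw1, w1Rw2, w2Rw1, w2Rw2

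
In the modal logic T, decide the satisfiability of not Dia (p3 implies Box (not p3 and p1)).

1. not Dia (p3 implies Box (not p3 and p1)), u
2. not (p3 implies Box (not p3 and p1)), u
3. p3, u
4. not Box (not p3 and p1), u
5. not (not p3 and p1), v
6. not (p3 implies Box (not p3 and p1)), v
7. p3, v
8. not Box (not p3 and p1), v
9. not p1, v
10. not (not p3 and p1), w
11. not p1, w
Accessibility: uRu, uRv, vRv, vRw, wRw

Satisfiable (open branch found)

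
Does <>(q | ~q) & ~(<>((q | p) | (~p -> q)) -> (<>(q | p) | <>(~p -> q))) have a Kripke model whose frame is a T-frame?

1. <>(q | ~q) & ~(<>((q | p) | (~p -> q)) -> (<>(q | p) | <>(~p -> q))), w0
2. <>(q | ~q), w0   [&-rule on 1]
3. ~(<>((q | p) | (~p -> q)) -> (<>(q | p) | <>(~p -> q))), w0   [&-rule on 1]
4. <>((q | p) | (~p -> q)), w0   [~->-rule on 3]
5. ~(<>(q | p) | <>(~p -> q)), w0   [~->-rule on 3]
6. ~<>(q | p), w0   [~|-rule on 5]
7. ~<>(~p -> q), w0   [~|-rule on 5]
8. ~(q | p), w0   [~<>-rule on 6 via w0Rw0]
9. ~q, w0   [~|-rule on 8]
10. ~p, w0   [~|-rule on 8]
11. ~(~p -> q), w0   [~<>-rule on 7 via w0Rw0]
12. q | ~q, w1   [<>-rule on 2: fresh world w1, w0Rw1]
13. ~(q | p), w1   [~<>-rule on 6 via w0Rw1]
14. ~q, w1   [~|-rule on 13]
15. ~p, w1   [~|-rule on 13]
16. ~(~p -> q), w1   [~<>-rule on 7 via w0Rw1]
17. (q | p) | (~p -> q), w2   [<>-rule on 4: fresh world w2, w0Rw2]
18. ~(q | p), w2   [~<>-rule on 6 via w0Rw2]
19. ~q, w2   [~|-rule on 18]
20. ~p, w2   [~|-rule on 18]
21. ~(~p -> q), w2   [~<>-rule on 7 via w0Rw2]
22. ~p -> q, w2   [|-rule on 17 (branches; this branch)]
23. q, w2   [->-rule on 22 (branches; this branch)]
Accessibility: w0Rw0, w0Rw1, w0Rw2, w1Rw1, w2Rw2
Branch closes: q and ~q both at w2.
All branches of the tableau close; one closing branch shown above.

Unsatisfiable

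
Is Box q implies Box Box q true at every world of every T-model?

Tableau for the negation not (Box q implies Box Box q):
1. not (Box q implies Box Box q), 0
2. Box q, 0
3. not Box Box q, 0
4. q, 0
5. not Box q, 1
6. q, 1
7. not q, 2
Accessibility: 0R0, 0R1, 1R1, 1R2, 2R2
The negation has an open branch (countermodel exists).

Invalid (countermodel exists)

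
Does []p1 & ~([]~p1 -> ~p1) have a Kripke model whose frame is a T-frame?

Unsatisfiable

1. []p1 & ~([]~p1 -> ~p1), w0
2. []p1, w0   [&-rule on 1]
3. ~([]~p1 -> ~p1), w0   [&-rule on 1]
4. []~p1, w0   [~->-rule on 3]
5. p1, w0   [~->-rule on 3]
6. ~p1, w0   [[]-rule on 4 via w0Rw0]
Accessibility: w0Rw0
Branch closes: p1 and ~p1 both at w0.
(One branch shown.) All branches close.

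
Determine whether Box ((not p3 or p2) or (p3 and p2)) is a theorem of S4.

Tableau for the negation not Box ((not p3 or p2) or (p3 and p2)):
1. not Box ((not p3 or p2) or (p3 and p2)), 0
2. not ((not p3 or p2) or (p3 and p2)), 1
3. not (not p3 or p2), 1
4. not (p3 and p2), 1
5. p3, 1
6. not p2, 1
Accessibility: 0R0, 0R1, 1R1
The negation has an open branch (countermodel exists).

Invalid (countermodel exists)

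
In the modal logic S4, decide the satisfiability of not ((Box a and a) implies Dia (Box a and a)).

Unsatisfiable

1. not ((Box a and a) implies Dia (Box a and a)), w0
2. Box a and a, w0
3. not Dia (Box a and a), w0
4. Box a, w0
5. a, w0
6. not (Box a and a), w0
7. not Box a, w0
8. not a, w1
9. not (Box a and a), w1
10. a, w1
Accessibility: w0Rw0, w0Rw1, w1Rw1
Branch closes: a and not a both at w1.
All branches of the tableau close; one closing branch shown above.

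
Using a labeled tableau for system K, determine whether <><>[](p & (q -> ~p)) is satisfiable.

Yes, satisfiable

1. <><>[](p & (q -> ~p)), w0
2. <>[](p & (q -> ~p)), w1
3. [](p & (q -> ~p)), w2
Accessibility: w0Rw1, w1Rw2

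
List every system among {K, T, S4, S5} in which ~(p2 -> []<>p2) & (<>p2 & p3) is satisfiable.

S4-tableau for the formula:
1. ~(p2 -> []<>p2) & (<>p2 & p3), u
2. ~(p2 -> []<>p2), u
3. <>p2 & p3, u
4. p2, u
5. ~[]<>p2, u
6. <>p2, u
7. p3, u
8. ~<>p2, v
9. ~p2, v
10. p2, w
Accessibility: uRu, uRv, uRw, vRv, wRw
Complete open branch: satisfiable in S4, hence also in K, T (this S4-model is also a K-model and a T-model).
S5-tableau for the formula:
1. ~(p2 -> []<>p2) & (<>p2 & p3), u
2. ~(p2 -> []<>p2), u
3. <>p2 & p3, u
4. p2, u
5. ~[]<>p2, u
6. <>p2, u
7. p3, u
8. ~<>p2, v
9. ~p2, u
Accessibility: uRu, uRv, vRu, vRv
Branch closes: p2 and ~p2 both at u.
Every branch closes (one shown): unsatisfiable in S5.

K, T, S4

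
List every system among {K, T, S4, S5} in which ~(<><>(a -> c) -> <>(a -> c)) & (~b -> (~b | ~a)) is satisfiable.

K, T

T-tableau for the formula:
1. ~(<><>(a -> c) -> <>(a -> c)) & (~b -> (~b | ~a)), u
2. ~(<><>(a -> c) -> <>(a -> c)), u
3. ~b -> (~b | ~a), u
4. <><>(a -> c), u
5. ~<>(a -> c), u
6. ~(a -> c), u
7. a, u
8. ~c, u
9. ~b | ~a, u
10. ~b, u
11. <>(a -> c), v
12. ~(a -> c), v
13. a, v
14. ~c, v
15. a -> c, w
16. c, w
Accessibility: uRu, uRv, vRv, vRw, wRw
Complete open branch: satisfiable in T, hence also in K (this T-model is also a K-model).
S4-tableau for the formula:
1. ~(<><>(a -> c) -> <>(a -> c)) & (~b -> (~b | ~a)), u
2. ~(<><>(a -> c) -> <>(a -> c)), u
3. ~b -> (~b | ~a), u
4. <><>(a -> c), u
5. ~<>(a -> c), u
6. ~(a -> c), u
7. a, u
8. ~c, u
9. ~b | ~a, u
10. ~b, u
11. <>(a -> c), v
12. ~(a -> c), v
13. a, v
14. ~c, v
15. a -> c, w
16. ~(a -> c), w
17. a, w
18. ~c, w
19. c, w
Accessibility: uRu, uRv, uRw, vRv, vRw, wRw
Branch closes: c and ~c both at w.
Every branch closes (one shown): unsatisfiable in S4, hence also in S5 (every S5-frame is an S4-frame).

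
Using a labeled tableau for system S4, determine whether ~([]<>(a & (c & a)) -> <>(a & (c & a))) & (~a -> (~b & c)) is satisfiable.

Unsatisfiable (every branch closes)

1. ~([]<>(a & (c & a)) -> <>(a & (c & a))) & (~a -> (~b & c)), u
2. ~([]<>(a & (c & a)) -> <>(a & (c & a))), u
3. ~a -> (~b & c), u
4. []<>(a & (c & a)), u
5. ~<>(a & (c & a)), u
6. <>(a & (c & a)), u
7. ~(a & (c & a)), u
8. ~b & c, u
9. ~b, u
10. c, u
11. ~(c & a), u
12. ~a, u
13. a & (c & a), v
14. a, v
15. c & a, v
16. c, v
17. <>(a & (c & a)), v
18. ~(a & (c & a)), v
19. ~(c & a), v
20. ~a, v
Accessibility: uRu, uRv, vRv
Branch closes: a and ~a both at v.
(One branch shown.) All branches close.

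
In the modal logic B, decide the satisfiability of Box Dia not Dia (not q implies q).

Satisfiable

1. Box Dia not Dia (not q implies q), w0
2. Dia not Dia (not q implies q), w0
3. not Dia (not q implies q), w1
4. Dia not Dia (not q implies q), w1
5. not (not q implies q), w0
6. not q, w0
7. not (not q implies q), w1
8. not q, w1
9. not Dia (not q implies q), w2
10. not (not q implies q), w2
11. not q, w2
Accessibility: w0Rw0, w0Rw1, w1Rw0, w1Rw1, w1Rw2, w2Rw1, w2Rw2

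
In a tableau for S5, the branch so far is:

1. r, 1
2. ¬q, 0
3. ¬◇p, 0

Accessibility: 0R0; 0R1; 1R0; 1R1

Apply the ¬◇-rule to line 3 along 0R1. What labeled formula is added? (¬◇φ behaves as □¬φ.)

¬◇φ behaves as □¬φ: propagate the negated body to each accessible world.

¬p, 1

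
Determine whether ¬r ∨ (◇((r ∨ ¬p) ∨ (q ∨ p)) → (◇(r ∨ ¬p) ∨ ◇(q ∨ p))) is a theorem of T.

Tableau for the negation ¬(¬r ∨ (◇((r ∨ ¬p) ∨ (q ∨ p)) → (◇(r ∨ ¬p) ∨ ◇(q ∨ p)))):
1. ¬(¬r ∨ (◇((r ∨ ¬p) ∨ (q ∨ p)) → (◇(r ∨ ¬p) ∨ ◇(q ∨ p)))), w0
2. r, w0
3. ¬(◇((r ∨ ¬p) ∨ (q ∨ p)) → (◇(r ∨ ¬p) ∨ ◇(q ∨ p))), w0
4. ◇((r ∨ ¬p) ∨ (q ∨ p)), w0
5. ¬(◇(r ∨ ¬p) ∨ ◇(q ∨ p)), w0
6. ¬◇(r ∨ ¬p), w0
7. ¬◇(q ∨ p), w0
8. ¬(r ∨ ¬p), w0
9. ¬r, w0
10. p, w0
Accessibility: w0Rw0
Branch closes: r and ¬r both at w0.
Every branch of the negation's tableau closes; the branch above is one of them.

Valid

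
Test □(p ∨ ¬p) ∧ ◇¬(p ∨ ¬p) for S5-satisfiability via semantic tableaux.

Unsatisfiable (every branch closes)

1. □(p ∨ ¬p) ∧ ◇¬(p ∨ ¬p), 0
2. □(p ∨ ¬p), 0
3. ◇¬(p ∨ ¬p), 0
4. p ∨ ¬p, 0
5. ¬p, 0
6. ¬(p ∨ ¬p), 1
7. ¬p, 1
8. p, 1
Accessibility: 0R0, 0R1, 1R0, 1R1
Branch closes: p and ¬p both at 1.
(One branch shown.) All branches close.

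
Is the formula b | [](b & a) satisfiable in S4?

Satisfiable (open branch found)

1. b | [](b & a), w0
2. [](b & a), w0
3. b & a, w0
4. b, w0
5. a, w0
Accessibility: w0Rw0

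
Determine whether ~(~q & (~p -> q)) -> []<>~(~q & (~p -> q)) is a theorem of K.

Tableau for the negation ~(~(~q & (~p -> q)) -> []<>~(~q & (~p -> q))):
1. ~(~(~q & (~p -> q)) -> []<>~(~q & (~p -> q))), 0
2. ~(~q & (~p -> q)), 0
3. ~[]<>~(~q & (~p -> q)), 0
4. ~(~p -> q), 0
5. ~p, 0
6. ~q, 0
7. ~<>~(~q & (~p -> q)), 1
Accessibility: 0R1
The negation has an open branch (countermodel exists).

Invalid (countermodel exists)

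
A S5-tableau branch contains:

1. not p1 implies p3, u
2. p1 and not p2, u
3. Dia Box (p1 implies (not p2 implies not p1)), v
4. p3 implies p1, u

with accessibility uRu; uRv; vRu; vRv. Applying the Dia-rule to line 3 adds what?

a fresh world w with vRw, and Box (p1 implies (not p2 implies not p1)) at w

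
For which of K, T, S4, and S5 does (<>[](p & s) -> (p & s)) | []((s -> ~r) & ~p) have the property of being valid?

S5

S5-tableau for the negation ~((<>[](p & s) -> (p & s)) | []((s -> ~r) & ~p)):
1. ~((<>[](p & s) -> (p & s)) | []((s -> ~r) & ~p)), w0
2. ~(<>[](p & s) -> (p & s)), w0   [~|-rule on 1]
3. ~[]((s -> ~r) & ~p), w0   [~|-rule on 1]
4. <>[](p & s), w0   [~->-rule on 2]
5. ~(p & s), w0   [~->-rule on 2]
6. ~s, w0   [~&-rule on 5 (branches; this branch)]
7. ~((s -> ~r) & ~p), w1   [~[]-rule on 3: fresh world w1, w0Rw1]
8. ~(s -> ~r), w1   [~&-rule on 7 (branches; this branch)]
9. s, w1   [~->-rule on 8]
10. r, w1   [~->-rule on 8]
11. [](p & s), w2   [<>-rule on 4: fresh world w2, w0Rw2]
12. p & s, w0   [[]-rule on 11 via w2Rw0]
13. p, w0   [&-rule on 12]
14. s, w0   [&-rule on 12]
Accessibility: w0Rw0, w0Rw1, w0Rw2, w1Rw0, w1Rw1, w1Rw2, w2Rw0, w2Rw1, w2Rw2
Branch closes: s and ~s both at w0.
Every branch closes (one shown): valid in S5.
S4-tableau for the negation ~((<>[](p & s) -> (p & s)) | []((s -> ~r) & ~p)):
1. ~((<>[](p & s) -> (p & s)) | []((s -> ~r) & ~p)), w0
2. ~(<>[](p & s) -> (p & s)), w0   [~|-rule on 1]
3. ~[]((s -> ~r) & ~p), w0   [~|-rule on 1]
4. <>[](p & s), w0   [~->-rule on 2]
5. ~(p & s), w0   [~->-rule on 2]
6. ~s, w0   [~&-rule on 5 (branches; this branch)]
7. ~((s -> ~r) & ~p), w1   [~[]-rule on 3: fresh world w1, w0Rw1]
8. p, w1   [~&-rule on 7 (branches; this branch)]
9. [](p & s), w2   [<>-rule on 4: fresh world w2, w0Rw2]
10. p & s, w2   [[]-rule on 9 via w2Rw2]
11. p, w2   [&-rule on 10]
12. s, w2   [&-rule on 10]
Accessibility: w0Rw0, w0Rw1, w0Rw2, w1Rw1, w2Rw2
Complete open branch: countermodel on an S4-frame, so not valid in S4, nor in K, T (the same frame is also a K-frame and a T-frame).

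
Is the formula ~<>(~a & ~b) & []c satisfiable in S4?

Satisfiable

1. ~<>(~a & ~b) & []c, w0
2. ~<>(~a & ~b), w0
3. []c, w0
4. ~(~a & ~b), w0
5. c, w0
6. b, w0
Accessibility: w0Rw0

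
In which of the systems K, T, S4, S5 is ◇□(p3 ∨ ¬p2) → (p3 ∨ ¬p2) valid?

S5

S4-tableau for the negation ¬(◇□(p3 ∨ ¬p2) → (p3 ∨ ¬p2)):
1. ¬(◇□(p3 ∨ ¬p2) → (p3 ∨ ¬p2)), u
2. ◇□(p3 ∨ ¬p2), u   [¬→-rule on 1]
3. ¬(p3 ∨ ¬p2), u   [¬→-rule on 1]
4. ¬p3, u   [¬∨-rule on 3]
5. p2, u   [¬∨-rule on 3]
6. □(p3 ∨ ¬p2), v   [◇-rule on 2: fresh world v, uRv]
7. p3 ∨ ¬p2, v   [□-rule on 6 via vRv]
8. ¬p2, v   [∨-rule on 7 (branches; this branch)]
Accessibility: uRu, uRv, vRv
Complete open branch: countermodel on an S4-frame, so not valid in S4, nor in K, T (the same frame is also a K-frame and a T-frame).
S5-tableau for the negation ¬(◇□(p3 ∨ ¬p2) → (p3 ∨ ¬p2)):
1. ¬(◇□(p3 ∨ ¬p2) → (p3 ∨ ¬p2)), u
2. ◇□(p3 ∨ ¬p2), u   [¬→-rule on 1]
3. ¬(p3 ∨ ¬p2), u   [¬→-rule on 1]
4. ¬p3, u   [¬∨-rule on 3]
5. p2, u   [¬∨-rule on 3]
6. □(p3 ∨ ¬p2), v   [◇-rule on 2: fresh world v, uRv]
7. p3 ∨ ¬p2, u   [□-rule on 6 via vRu]
8. p3 ∨ ¬p2, v   [□-rule on 6 via vRv]
9. ¬p2, u   [∨-rule on 7 (branches; this branch)]
Accessibility: uRu, uRv, vRu, vRv
Branch closes: p2 and ¬p2 both at u.
Every branch closes (one shown): valid in S5.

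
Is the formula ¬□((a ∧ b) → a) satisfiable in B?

No, unsatisfiable

1. ¬□((a ∧ b) → a), w0
2. ¬((a ∧ b) → a), w1   [¬□-rule on 1: fresh world w1, w0Rw1]
3. a ∧ b, w1   [¬→-rule on 2]
4. ¬a, w1   [¬→-rule on 2]
5. a, w1   [∧-rule on 3]
6. b, w1   [∧-rule on 3]
Accessibility: w0Rw0, w0Rw1, w1Rw0, w1Rw1
Branch closes: a and ¬a both at w1.
(One branch shown.) All branches close.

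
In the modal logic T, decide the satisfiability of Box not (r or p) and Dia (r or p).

No, unsatisfiable

1. Box not (r or p) and Dia (r or p), 0
2. Box not (r or p), 0   [and-rule on 1]
3. Dia (r or p), 0   [and-rule on 1]
4. not (r or p), 0   [Box-rule on 2 via 0R0]
5. not r, 0   [neg-or-rule on 4]
6. not p, 0   [neg-or-rule on 4]
7. r or p, 1   [Dia-rule on 3: fresh world 1, 0R1]
8. not (r or p), 1   [Box-rule on 2 via 0R1]
9. not r, 1   [neg-or-rule on 8]
10. not p, 1   [neg-or-rule on 8]
11. p, 1   [or-rule on 7 (branches; this branch)]
Accessibility: 0R0, 0R1, 1R1
Branch closes: p and not p both at 1.
All branches of the tableau close; one closing branch shown above.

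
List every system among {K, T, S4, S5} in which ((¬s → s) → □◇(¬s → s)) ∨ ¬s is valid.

S5

S5-tableau for the negation ¬(((¬s → s) → □◇(¬s → s)) ∨ ¬s):
1. ¬(((¬s → s) → □◇(¬s → s)) ∨ ¬s), 0
2. ¬((¬s → s) → □◇(¬s → s)), 0
3. s, 0
4. ¬s → s, 0
5. ¬□◇(¬s → s), 0
6. ¬◇(¬s → s), 1
7. ¬(¬s → s), 0
8. ¬s, 0
Accessibility: 0R0, 0R1, 1R0, 1R1
Branch closes: s and ¬s both at 0.
Every branch closes (one shown): valid in S5.
S4-tableau for the negation ¬(((¬s → s) → □◇(¬s → s)) ∨ ¬s):
1. ¬(((¬s → s) → □◇(¬s → s)) ∨ ¬s), 0
2. ¬((¬s → s) → □◇(¬s → s)), 0
3. s, 0
4. ¬s → s, 0
5. ¬□◇(¬s → s), 0
6. ¬◇(¬s → s), 1
7. ¬(¬s → s), 1
8. ¬s, 1
Accessibility: 0R0, 0R1, 1R1
Complete open branch: countermodel on an S4-frame, so not valid in S4, nor in K, T (the same frame is also a K-frame and a T-frame).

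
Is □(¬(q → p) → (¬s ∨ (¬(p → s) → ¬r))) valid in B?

Tableau for the negation ¬□(¬(q → p) → (¬s ∨ (¬(p → s) → ¬r))):
1. ¬□(¬(q → p) → (¬s ∨ (¬(p → s) → ¬r))), w0
2. ¬(¬(q → p) → (¬s ∨ (¬(p → s) → ¬r))), w1
3. ¬(q → p), w1
4. ¬(¬s ∨ (¬(p → s) → ¬r)), w1
5. q, w1
6. ¬p, w1
7. s, w1
8. ¬(¬(p → s) → ¬r), w1
9. ¬(p → s), w1
10. r, w1
11. p, w1
12. ¬s, w1
Accessibility: w0Rw0, w0Rw1, w1Rw0, w1Rw1
Branch closes: p and ¬p both at w1.
All branches of the negation close; one closing branch shown above.

Valid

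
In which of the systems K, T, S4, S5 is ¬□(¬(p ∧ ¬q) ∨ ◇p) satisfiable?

K

T-tableau for the formula:
1. ¬□(¬(p ∧ ¬q) ∨ ◇p), w0
2. ¬(¬(p ∧ ¬q) ∨ ◇p), w1
3. p ∧ ¬q, w1
4. ¬◇p, w1
5. p, w1
6. ¬q, w1
7. ¬p, w1
Accessibility: w0Rw0, w0Rw1, w1Rw1
Branch closes: p and ¬p both at w1.
Every branch closes (one shown): unsatisfiable in T, hence also in S4, S5 (every S4/S5-frame is a T-frame).
K-tableau for the formula:
1. ¬□(¬(p ∧ ¬q) ∨ ◇p), w0
2. ¬(¬(p ∧ ¬q) ∨ ◇p), w1
3. p ∧ ¬q, w1
4. ¬◇p, w1
5. p, w1
6. ¬q, w1
Accessibility: w0Rw1
Complete open branch: satisfiable in K.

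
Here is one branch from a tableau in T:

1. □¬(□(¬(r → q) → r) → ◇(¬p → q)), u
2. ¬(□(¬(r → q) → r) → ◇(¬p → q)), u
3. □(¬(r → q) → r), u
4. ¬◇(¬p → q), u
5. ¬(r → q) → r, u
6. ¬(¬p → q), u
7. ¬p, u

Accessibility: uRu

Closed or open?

No atom appears with both signs at the same world.

Open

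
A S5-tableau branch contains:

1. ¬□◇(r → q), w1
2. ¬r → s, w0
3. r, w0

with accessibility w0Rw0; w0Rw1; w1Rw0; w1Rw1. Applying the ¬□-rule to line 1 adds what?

a fresh world w2 with w1Rw2, and ¬◇(r → q) at w2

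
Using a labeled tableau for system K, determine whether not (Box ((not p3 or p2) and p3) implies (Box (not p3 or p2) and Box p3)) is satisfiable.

1. not (Box ((not p3 or p2) and p3) implies (Box (not p3 or p2) and Box p3)), 0
2. Box ((not p3 or p2) and p3), 0
3. not (Box (not p3 or p2) and Box p3), 0
4. not Box (not p3 or p2), 0
5. not (not p3 or p2), 1
6. p3, 1
7. not p2, 1
8. (not p3 or p2) and p3, 1
9. not p3 or p2, 1
10. p2, 1
Accessibility: 0R1
Branch closes: p2 and not p2 both at 1.
(One branch shown.) All branches close.

Unsatisfiable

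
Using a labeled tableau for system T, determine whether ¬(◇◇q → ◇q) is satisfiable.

Yes, satisfiable

1. ¬(◇◇q → ◇q), u
2. ◇◇q, u
3. ¬◇q, u
4. ¬q, u
5. ◇q, v
6. ¬q, v
7. q, w
Accessibility: uRu, uRv, vRv, vRw, wRw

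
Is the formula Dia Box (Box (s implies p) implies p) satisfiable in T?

1. Dia Box (Box (s implies p) implies p), w0
2. Box (Box (s implies p) implies p), w1
3. Box (s implies p) implies p, w1
4. p, w1
Accessibility: w0Rw0, w0Rw1, w1Rw1

Yes, satisfiable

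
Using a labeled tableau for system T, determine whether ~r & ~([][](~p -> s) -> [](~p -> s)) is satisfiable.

1. ~r & ~([][](~p -> s) -> [](~p -> s)), u
2. ~r, u
3. ~([][](~p -> s) -> [](~p -> s)), u
4. [][](~p -> s), u
5. ~[](~p -> s), u
6. [](~p -> s), u
7. ~p -> s, u
8. s, u
9. ~(~p -> s), v
10. ~p, v
11. ~s, v
12. [](~p -> s), v
13. ~p -> s, v
14. s, v
Accessibility: uRu, uRv, vRv
Branch closes: s and ~s both at v.
All branches of the tableau close; one closing branch shown above.

No, unsatisfiable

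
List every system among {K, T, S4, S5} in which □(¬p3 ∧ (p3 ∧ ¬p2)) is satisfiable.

K

K-tableau for the formula:
1. □(¬p3 ∧ (p3 ∧ ¬p2)), u
Complete open branch: satisfiable in K.
T-tableau for the formula:
1. □(¬p3 ∧ (p3 ∧ ¬p2)), u
2. ¬p3 ∧ (p3 ∧ ¬p2), u
3. ¬p3, u
4. p3 ∧ ¬p2, u
5. p3, u
6. ¬p2, u
Accessibility: uRu
Branch closes: p3 and ¬p3 both at u.
Every branch closes (one shown): unsatisfiable in T, hence also in S4, S5 (every S4/S5-frame is a T-frame).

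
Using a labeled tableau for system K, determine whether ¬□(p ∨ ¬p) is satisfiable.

No, unsatisfiable

1. ¬□(p ∨ ¬p), 0
2. ¬(p ∨ ¬p), 1   [¬□-rule on 1: fresh world 1, 0R1]
3. ¬p, 1   [¬∨-rule on 2]
4. p, 1   [¬∨-rule on 2]
Accessibility: 0R1
Branch closes: p and ¬p both at 1.
All branches of the tableau close; one closing branch shown above.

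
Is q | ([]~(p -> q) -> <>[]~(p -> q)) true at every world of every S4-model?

Valid

Tableau for the negation ~(q | ([]~(p -> q) -> <>[]~(p -> q))):
1. ~(q | ([]~(p -> q) -> <>[]~(p -> q))), u
2. ~q, u
3. ~([]~(p -> q) -> <>[]~(p -> q)), u
4. []~(p -> q), u
5. ~<>[]~(p -> q), u
6. ~(p -> q), u
7. p, u
8. ~[]~(p -> q), u
9. p -> q, v
10. ~(p -> q), v
11. p, v
12. ~q, v
13. ~[]~(p -> q), v
14. q, v
Accessibility: uRu, uRv, vRv
Branch closes: q and ~q both at v.
All branches of the negation close; one closing branch shown above.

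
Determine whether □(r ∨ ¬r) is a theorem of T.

Yes, valid

Tableau for the negation ¬□(r ∨ ¬r):
1. ¬□(r ∨ ¬r), u
2. ¬(r ∨ ¬r), v
3. ¬r, v
4. r, v
Accessibility: uRu, uRv, vRv
Branch closes: r and ¬r both at v.
Every branch of the negation's tableau closes; the branch above is one of them.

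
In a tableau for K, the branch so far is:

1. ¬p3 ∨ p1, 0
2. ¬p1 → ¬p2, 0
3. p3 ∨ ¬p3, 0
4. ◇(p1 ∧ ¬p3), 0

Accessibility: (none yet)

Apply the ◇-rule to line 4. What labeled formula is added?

a fresh world 1 with 0R1, and p1 ∧ ¬p3 at 1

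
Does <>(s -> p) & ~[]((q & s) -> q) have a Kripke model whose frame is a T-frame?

1. <>(s -> p) & ~[]((q & s) -> q), 0
2. <>(s -> p), 0
3. ~[]((q & s) -> q), 0
4. s -> p, 1
5. p, 1
6. ~((q & s) -> q), 2
7. q & s, 2
8. ~q, 2
9. q, 2
10. s, 2
Accessibility: 0R0, 0R1, 0R2, 1R1, 2R2
Branch closes: q and ~q both at 2.
(One branch shown.) All branches close.

Unsatisfiable (every branch closes)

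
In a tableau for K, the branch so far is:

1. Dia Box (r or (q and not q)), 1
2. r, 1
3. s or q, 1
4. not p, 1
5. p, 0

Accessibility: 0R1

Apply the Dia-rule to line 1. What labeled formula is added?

a fresh world 2 with 1R2, and Box (r or (q and not q)) at 2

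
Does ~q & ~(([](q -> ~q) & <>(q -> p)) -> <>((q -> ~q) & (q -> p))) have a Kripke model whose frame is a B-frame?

1. ~q & ~(([](q -> ~q) & <>(q -> p)) -> <>((q -> ~q) & (q -> p))), u
2. ~q, u
3. ~(([](q -> ~q) & <>(q -> p)) -> <>((q -> ~q) & (q -> p))), u
4. [](q -> ~q) & <>(q -> p), u
5. ~<>((q -> ~q) & (q -> p)), u
6. [](q -> ~q), u
7. <>(q -> p), u
8. ~((q -> ~q) & (q -> p)), u
9. q -> ~q, u
10. ~(q -> p), u
11. q, u
12. ~p, u
Accessibility: uRu
Branch closes: q and ~q both at u.
Every branch closes; the branch above is one of them.

Unsatisfiable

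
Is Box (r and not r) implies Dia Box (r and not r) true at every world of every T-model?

Yes, valid

Tableau for the negation not (Box (r and not r) implies Dia Box (r and not r)):
1. not (Box (r and not r) implies Dia Box (r and not r)), w0
2. Box (r and not r), w0
3. not Dia Box (r and not r), w0
4. r and not r, w0
5. r, w0
6. not r, w0
Accessibility: w0Rw0
Branch closes: r and not r both at w0.
Every branch of the negation's tableau closes; the branch above is one of them.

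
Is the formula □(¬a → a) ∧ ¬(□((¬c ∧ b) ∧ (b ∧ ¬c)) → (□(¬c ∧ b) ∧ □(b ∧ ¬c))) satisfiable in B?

1. □(¬a → a) ∧ ¬(□((¬c ∧ b) ∧ (b ∧ ¬c)) → (□(¬c ∧ b) ∧ □(b ∧ ¬c))), w0
2. □(¬a → a), w0
3. ¬(□((¬c ∧ b) ∧ (b ∧ ¬c)) → (□(¬c ∧ b) ∧ □(b ∧ ¬c))), w0
4. □((¬c ∧ b) ∧ (b ∧ ¬c)), w0
5. ¬(□(¬c ∧ b) ∧ □(b ∧ ¬c)), w0
6. ¬a → a, w0
7. (¬c ∧ b) ∧ (b ∧ ¬c), w0
8. ¬c ∧ b, w0
9. b ∧ ¬c, w0
10. ¬c, w0
11. b, w0
12. ¬□(b ∧ ¬c), w0
13. a, w0
14. ¬(b ∧ ¬c), w1
15. ¬a → a, w1
16. (¬c ∧ b) ∧ (b ∧ ¬c), w1
17. ¬c ∧ b, w1
18. b ∧ ¬c, w1
19. ¬c, w1
20. b, w1
21. c, w1
Accessibility: w0Rw0, w0Rw1, w1Rw0, w1Rw1
Branch closes: c and ¬c both at w1.
Every branch closes; the branch above is one of them.

No, unsatisfiable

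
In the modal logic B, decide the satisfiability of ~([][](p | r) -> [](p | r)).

No, unsatisfiable

1. ~([][](p | r) -> [](p | r)), 0
2. [][](p | r), 0
3. ~[](p | r), 0
4. [](p | r), 0
5. p | r, 0
6. r, 0
7. ~(p | r), 1
8. ~p, 1
9. ~r, 1
10. [](p | r), 1
11. p | r, 1
12. r, 1
Accessibility: 0R0, 0R1, 1R0, 1R1
Branch closes: r and ~r both at 1.
(One branch shown.) All branches close.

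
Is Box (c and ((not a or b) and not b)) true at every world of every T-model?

Invalid (countermodel exists)

Tableau for the negation not Box (c and ((not a or b) and not b)):
1. not Box (c and ((not a or b) and not b)), 0
2. not (c and ((not a or b) and not b)), 1
3. not ((not a or b) and not b), 1
4. b, 1
Accessibility: 0R0, 0R1, 1R1
The negation has an open branch (countermodel exists).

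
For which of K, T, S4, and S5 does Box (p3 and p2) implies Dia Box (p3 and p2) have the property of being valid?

T, S4, S5

K-tableau for the negation not (Box (p3 and p2) implies Dia Box (p3 and p2)):
1. not (Box (p3 and p2) implies Dia Box (p3 and p2)), 0
2. Box (p3 and p2), 0   [neg-implies-rule on 1]
3. not Dia Box (p3 and p2), 0   [neg-implies-rule on 1]
Complete open branch: countermodel on a K-frame, so not valid in K.
T-tableau for the negation not (Box (p3 and p2) implies Dia Box (p3 and p2)):
1. not (Box (p3 and p2) implies Dia Box (p3 and p2)), 0
2. Box (p3 and p2), 0   [neg-implies-rule on 1]
3. not Dia Box (p3 and p2), 0   [neg-implies-rule on 1]
4. p3 and p2, 0   [Box-rule on 2 via 0R0]
5. p3, 0   [and-rule on 4]
6. p2, 0   [and-rule on 4]
7. not Box (p3 and p2), 0   [neg-Dia-rule on 3 via 0R0]
8. not (p3 and p2), 1   [neg-Box-rule on 7: fresh world 1, 0R1]
9. p3 and p2, 1   [Box-rule on 2 via 0R1]
10. p3, 1   [and-rule on 9]
11. p2, 1   [and-rule on 9]
12. not Box (p3 and p2), 1   [neg-Dia-rule on 3 via 0R1]
13. not p2, 1   [neg-and-rule on 8 (branches; this branch)]
Accessibility: 0R0, 0R1, 1R1
Branch closes: p2 and not p2 both at 1.
Every branch closes (one shown): valid in T, hence also in S4, S5 (every theorem of T is a theorem of S4 and S5).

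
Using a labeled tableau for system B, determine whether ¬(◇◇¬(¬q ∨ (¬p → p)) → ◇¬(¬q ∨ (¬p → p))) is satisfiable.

1. ¬(◇◇¬(¬q ∨ (¬p → p)) → ◇¬(¬q ∨ (¬p → p))), u
2. ◇◇¬(¬q ∨ (¬p → p)), u   [¬→-rule on 1]
3. ¬◇¬(¬q ∨ (¬p → p)), u   [¬→-rule on 1]
4. ¬q ∨ (¬p → p), u   [¬◇-rule on 3 via uRu]
5. ¬p → p, u   [∨-rule on 4 (branches; this branch)]
6. p, u   [→-rule on 5 (branches; this branch)]
7. ◇¬(¬q ∨ (¬p → p)), v   [◇-rule on 2: fresh world v, uRv]
8. ¬q ∨ (¬p → p), v   [¬◇-rule on 3 via uRv]
9. ¬p → p, v   [∨-rule on 8 (branches; this branch)]
10. p, v   [→-rule on 9 (branches; this branch)]
11. ¬(¬q ∨ (¬p → p)), w   [◇-rule on 7: fresh world w, vRw]
12. q, w   [¬∨-rule on 11]
13. ¬(¬p → p), w   [¬∨-rule on 11]
14. ¬p, w   [¬→-rule on 13]
Accessibility: uRu, uRv, vRu, vRv, vRw, wRv, wRw

Satisfiable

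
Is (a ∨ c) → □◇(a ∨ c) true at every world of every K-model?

Tableau for the negation ¬((a ∨ c) → □◇(a ∨ c)):
1. ¬((a ∨ c) → □◇(a ∨ c)), w0
2. a ∨ c, w0   [¬→-rule on 1]
3. ¬□◇(a ∨ c), w0   [¬→-rule on 1]
4. c, w0   [∨-rule on 2 (branches; this branch)]
5. ¬◇(a ∨ c), w1   [¬□-rule on 3: fresh world w1, w0Rw1]
Accessibility: w0Rw1
The negation has an open branch (countermodel exists).

No, not valid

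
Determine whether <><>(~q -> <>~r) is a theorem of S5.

Tableau for the negation ~<><>(~q -> <>~r):
1. ~<><>(~q -> <>~r), w0
2. ~<>(~q -> <>~r), w0
3. ~(~q -> <>~r), w0
4. ~q, w0
5. ~<>~r, w0
6. r, w0
Accessibility: w0Rw0
The negation has an open branch (countermodel exists).

No, not valid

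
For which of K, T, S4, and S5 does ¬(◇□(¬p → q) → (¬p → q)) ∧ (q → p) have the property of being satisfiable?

S4-tableau for the formula:
1. ¬(◇□(¬p → q) → (¬p → q)) ∧ (q → p), w0
2. ¬(◇□(¬p → q) → (¬p → q)), w0
3. q → p, w0
4. ◇□(¬p → q), w0
5. ¬(¬p → q), w0
6. ¬p, w0
7. ¬q, w0
8. □(¬p → q), w1
9. ¬p → q, w1
10. q, w1
Accessibility: w0Rw0, w0Rw1, w1Rw1
Complete open branch: satisfiable in S4, hence also in K, T (this S4-model is also a K-model and a T-model).
S5-tableau for the formula:
1. ¬(◇□(¬p → q) → (¬p → q)) ∧ (q → p), w0
2. ¬(◇□(¬p → q) → (¬p → q)), w0
3. q → p, w0
4. ◇□(¬p → q), w0
5. ¬(¬p → q), w0
6. ¬p, w0
7. ¬q, w0
8. □(¬p → q), w1
9. ¬p → q, w0
10. ¬p → q, w1
11. q, w0
Accessibility: w0Rw0, w0Rw1, w1Rw0, w1Rw1
Branch closes: q and ¬q both at w0.
Every branch closes (one shown): unsatisfiable in S5.

K, T, S4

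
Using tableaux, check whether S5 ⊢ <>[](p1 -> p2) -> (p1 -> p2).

Yes, valid

Tableau for the negation ~(<>[](p1 -> p2) -> (p1 -> p2)):
1. ~(<>[](p1 -> p2) -> (p1 -> p2)), w0
2. <>[](p1 -> p2), w0   [~->-rule on 1]
3. ~(p1 -> p2), w0   [~->-rule on 1]
4. p1, w0   [~->-rule on 3]
5. ~p2, w0   [~->-rule on 3]
6. [](p1 -> p2), w1   [<>-rule on 2: fresh world w1, w0Rw1]
7. p1 -> p2, w0   [[]-rule on 6 via w1Rw0]
8. p1 -> p2, w1   [[]-rule on 6 via w1Rw1]
9. p2, w0   [->-rule on 7 (branches; this branch)]
Accessibility: w0Rw0, w0Rw1, w1Rw0, w1Rw1
Branch closes: p2 and ~p2 both at w0.
All branches of the negation close; one closing branch shown above.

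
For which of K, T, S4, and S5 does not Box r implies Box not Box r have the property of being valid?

S5

S4-tableau for the negation not (not Box r implies Box not Box r):
1. not (not Box r implies Box not Box r), u
2. not Box r, u   [neg-implies-rule on 1]
3. not Box not Box r, u   [neg-implies-rule on 1]
4. not r, v   [neg-Box-rule on 2: fresh world v, uRv]
5. Box r, w   [neg-Box-rule on 3: fresh world w, uRw]
6. r, w   [Box-rule on 5 via wRw]
Accessibility: uRu, uRv, uRw, vRv, wRw
Complete open branch: countermodel on an S4-frame, so not valid in S4, nor in K, T (the same frame is also a K-frame and a T-frame).
S5-tableau for the negation not (not Box r implies Box not Box r):
1. not (not Box r implies Box not Box r), u
2. not Box r, u   [neg-implies-rule on 1]
3. not Box not Box r, u   [neg-implies-rule on 1]
4. not r, v   [neg-Box-rule on 2: fresh world v, uRv]
5. Box r, w   [neg-Box-rule on 3: fresh world w, uRw]
6. r, u   [Box-rule on 5 via wRu]
7. r, v   [Box-rule on 5 via wRv]
Accessibility: uRu, uRv, uRw, vRu, vRv, vRw, wRu, wRv, wRw
Branch closes: r and not r both at v.
Every branch closes (one shown): valid in S5.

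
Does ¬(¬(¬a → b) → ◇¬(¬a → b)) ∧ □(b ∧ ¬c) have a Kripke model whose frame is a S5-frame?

Unsatisfiable (every branch closes)

1. ¬(¬(¬a → b) → ◇¬(¬a → b)) ∧ □(b ∧ ¬c), u
2. ¬(¬(¬a → b) → ◇¬(¬a → b)), u
3. □(b ∧ ¬c), u
4. ¬(¬a → b), u
5. ¬◇¬(¬a → b), u
6. ¬a, u
7. ¬b, u
8. b ∧ ¬c, u
9. b, u
10. ¬c, u
Accessibility: uRu
Branch closes: b and ¬b both at u.
Every branch closes; the branch above is one of them.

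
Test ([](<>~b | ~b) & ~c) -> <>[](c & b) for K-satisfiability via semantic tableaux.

Yes, satisfiable

1. ([](<>~b | ~b) & ~c) -> <>[](c & b), 0
2. <>[](c & b), 0
3. [](c & b), 1
Accessibility: 0R1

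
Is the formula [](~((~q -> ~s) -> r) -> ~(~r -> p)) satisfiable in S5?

1. [](~((~q -> ~s) -> r) -> ~(~r -> p)), w0
2. ~((~q -> ~s) -> r) -> ~(~r -> p), w0   [[]-rule on 1 via w0Rw0]
3. ~(~r -> p), w0   [->-rule on 2 (branches; this branch)]
4. ~r, w0   [~->-rule on 3]
5. ~p, w0   [~->-rule on 3]
Accessibility: w0Rw0

Yes, satisfiable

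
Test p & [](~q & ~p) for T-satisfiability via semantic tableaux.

1. p & [](~q & ~p), 0
2. p, 0
3. [](~q & ~p), 0
4. ~q & ~p, 0
5. ~q, 0
6. ~p, 0
Accessibility: 0R0
Branch closes: p and ~p both at 0.
All branches of the tableau close; one closing branch shown above.

No, unsatisfiable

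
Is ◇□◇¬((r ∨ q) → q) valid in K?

Tableau for the negation ¬◇□◇¬((r ∨ q) → q):
1. ¬◇□◇¬((r ∨ q) → q), w0
The negation has an open branch (countermodel exists).

Invalid (countermodel exists)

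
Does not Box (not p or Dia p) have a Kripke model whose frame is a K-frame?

1. not Box (not p or Dia p), w0
2. not (not p or Dia p), w1
3. p, w1
4. not Dia p, w1
Accessibility: w0Rw1

Satisfiable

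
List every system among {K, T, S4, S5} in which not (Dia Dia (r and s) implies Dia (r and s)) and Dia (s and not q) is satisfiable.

K, T

T-tableau for the formula:
1. not (Dia Dia (r and s) implies Dia (r and s)) and Dia (s and not q), u
2. not (Dia Dia (r and s) implies Dia (r and s)), u   [and-rule on 1]
3. Dia (s and not q), u   [and-rule on 1]
4. Dia Dia (r and s), u   [neg-implies-rule on 2]
5. not Dia (r and s), u   [neg-implies-rule on 2]
6. not (r and s), u   [neg-Dia-rule on 5 via uRu]
7. not s, u   [neg-and-rule on 6 (branches; this branch)]
8. s and not q, v   [Dia-rule on 3: fresh world v, uRv]
9. s, v   [and-rule on 8]
10. not q, v   [and-rule on 8]
11. not (r and s), v   [neg-Dia-rule on 5 via uRv]
12. not r, v   [neg-and-rule on 11 (branches; this branch)]
13. Dia (r and s), w   [Dia-rule on 4: fresh world w, uRw]
14. not (r and s), w   [neg-Dia-rule on 5 via uRw]
15. not s, w   [neg-and-rule on 14 (branches; this branch)]
16. r and s, x   [Dia-rule on 13: fresh world x, wRx]
17. r, x   [and-rule on 16]
18. s, x   [and-rule on 16]
Accessibility: uRu, uRv, uRw, vRv, wRw, wRx, xRx
Complete open branch: satisfiable in T, hence also in K (this T-model is also a K-model).
S4-tableau for the formula:
1. not (Dia Dia (r and s) implies Dia (r and s)) and Dia (s and not q), u
2. not (Dia Dia (r and s) implies Dia (r and s)), u   [and-rule on 1]
3. Dia (s and not q), u   [and-rule on 1]
4. Dia Dia (r and s), u   [neg-implies-rule on 2]
5. not Dia (r and s), u   [neg-implies-rule on 2]
6. not (r and s), u   [neg-Dia-rule on 5 via uRu]
7. not s, u   [neg-and-rule on 6 (branches; this branch)]
8. s and not q, v   [Dia-rule on 3: fresh world v, uRv]
9. s, v   [and-rule on 8]
10. not q, v   [and-rule on 8]
11. not (r and s), v   [neg-Dia-rule on 5 via uRv]
12. not r, v   [neg-and-rule on 11 (branches; this branch)]
13. Dia (r and s), w   [Dia-rule on 4: fresh world w, uRw]
14. not (r and s), w   [neg-Dia-rule on 5 via uRw]
15. not s, w   [neg-and-rule on 14 (branches; this branch)]
16. r and s, x   [Dia-rule on 13: fresh world x, wRx]
17. r, x   [and-rule on 16]
18. s, x   [and-rule on 16]
19. not (r and s), x   [neg-Dia-rule on 5 via uRx]
20. not s, x   [neg-and-rule on 19 (branches; this branch)]
Accessibility: uRu, uRv, uRw, uRx, vRv, wRw, wRx, xRx
Branch closes: s and not s both at x.
Every branch closes (one shown): unsatisfiable in S4, hence also in S5 (every S5-frame is an S4-frame).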